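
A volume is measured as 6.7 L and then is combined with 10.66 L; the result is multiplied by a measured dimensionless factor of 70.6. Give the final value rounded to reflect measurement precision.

1.23 × 10^3 L

6.7 L + 10.66 L = 17.36 L; the sum is limited to 1 decimal place (3 s.f.).
Carrying full precision, 17.36 × 70.6 = 1225.616 L; 70.6 has 3 s.f., so the result keeps min(3, 3) = 3 s.f.
Rounded to 3 significant figures: 1.23 × 10^3 L.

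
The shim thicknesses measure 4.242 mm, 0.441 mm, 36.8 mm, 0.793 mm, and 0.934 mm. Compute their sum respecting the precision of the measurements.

4.242 mm + 0.441 mm + 36.8 mm + 0.793 mm + 0.934 mm = 43.210 mm.
Addition/subtraction keeps the fewest decimal places: 4.242 → 3 decimal places, 0.441 → 3 decimal places, 36.8 → 1 decimal place, 0.793 → 3 decimal places, 0.934 → 3 decimal places; limit is 1.
Rounded to 1 decimal place: 43.2 mm.

43.2 mm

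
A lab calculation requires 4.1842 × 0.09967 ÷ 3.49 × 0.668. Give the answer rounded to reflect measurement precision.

4.1842 × 0.09967 ÷ 3.49 × 0.668 = 0.0798229784963…
Multiplication/division keeps the fewest significant figures: 4.1842 → 5 s.f., 0.09967 → 4 s.f., 3.49 → 3 s.f., 0.668 → 3 s.f.; limit is 3.
Rounded to 3 significant figures: 0.0798.

0.0798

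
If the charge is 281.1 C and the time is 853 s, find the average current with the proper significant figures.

0.330 A

average current = 281.1 C ÷ 853 s = 0.329542790152… A.
281.1 has 4 significant figures; 853 has 3.
Division/multiplication keeps the fewest: 3 significant figures.
Rounded: 0.330 A.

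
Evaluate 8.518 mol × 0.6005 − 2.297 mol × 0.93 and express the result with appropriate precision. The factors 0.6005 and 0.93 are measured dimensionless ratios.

8.518 × 0.6005 = 5.115059 → 5.115 mol (4 s.f., last digit at the 10^-3 place).
2.297 × 0.93 = 2.13621 → 2.1 mol (2 s.f., last digit at the 10^-1 place).
Difference: 2.978849 mol; keep the coarser place, 10^-1.
Result: 3.0 mol.

3.0 mol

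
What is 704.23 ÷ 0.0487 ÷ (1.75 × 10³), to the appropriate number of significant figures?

8.26

704.23 ÷ 0.0487 ÷ (1.75 × 10³) = 8.26318568495…
Multiplication/division keeps the fewest significant figures: 704.23 → 5 s.f., 0.0487 → 3 s.f., 1.75 × 10³ → 3 s.f.; limit is 3.
Rounded to 3 significant figures: 8.26.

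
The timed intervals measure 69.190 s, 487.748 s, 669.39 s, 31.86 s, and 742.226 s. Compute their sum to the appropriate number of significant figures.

69.190 s + 487.748 s + 669.39 s + 31.86 s + 742.226 s = 2000.414 s.
Addition/subtraction keeps the fewest decimal places: 69.190 → 3 decimal places, 487.748 → 3 decimal places, 669.39 → 2 decimal places, 31.86 → 2 decimal places, 742.226 → 3 decimal places; limit is 2.
Rounded to 2 decimal places: 2000.41 s.

2000.41 s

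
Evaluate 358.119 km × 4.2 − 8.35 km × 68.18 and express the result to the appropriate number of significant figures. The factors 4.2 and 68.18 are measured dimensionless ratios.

358.119 × 4.2 = 1504.0998 → 1.5 × 10³ km (2 s.f., last digit at the 10^2 place).
8.35 × 68.18 = 569.303 → 569 km (3 s.f., last digit at the 10^0 place).
Difference: 934.7968 km; keep the coarser place, 10^2.
Result: 9 × 10² km.

9 × 10² km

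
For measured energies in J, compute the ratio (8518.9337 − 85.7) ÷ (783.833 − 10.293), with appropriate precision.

8518.9337 − 85.7 = 8433.2337, limited to 1 d.p. → 5 s.f.; 783.833 − 10.293 = 773.540, limited to 3 d.p. → 6 s.f.
Carrying full precision, 8433.2337 ÷ 773.540 = 10.9021300773…; keep min(5, 6) = 5 s.f.
Rounded to 5 significant figures: 10.902.

10.902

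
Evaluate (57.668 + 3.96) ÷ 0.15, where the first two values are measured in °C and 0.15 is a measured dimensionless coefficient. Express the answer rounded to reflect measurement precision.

4.1 × 10² °C

57.668 °C + 3.96 °C = 61.628 °C; the sum is limited to 2 decimal places (4 s.f.).
Carrying full precision, 61.628 ÷ 0.15 = 410.853333333… °C; 0.15 has 2 s.f., so the result keeps min(4, 2) = 2 s.f.
Rounded to 2 significant figures: 4.1 × 10² °C.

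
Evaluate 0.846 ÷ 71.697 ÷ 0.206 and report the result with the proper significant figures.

0.846 ÷ 71.697 ÷ 0.206 = 0.0572798878127…
Multiplication/division keeps the fewest significant figures: 0.846 → 3 s.f., 71.697 → 5 s.f., 0.206 → 3 s.f.; limit is 3.
Rounded to 3 significant figures: 0.0573.

0.0573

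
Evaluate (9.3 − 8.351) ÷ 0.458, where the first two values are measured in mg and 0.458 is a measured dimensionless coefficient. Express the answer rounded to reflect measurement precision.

2 mg

9.3 mg − 8.351 mg = 0.949 mg; the difference is limited to 1 decimal place (1 s.f.).
Carrying full precision, 0.949 ÷ 0.458 = 2.07205240175… mg; 0.458 has 3 s.f., so the result keeps min(1, 3) = 1 s.f.
Rounded to 1 significant figure: 2 mg.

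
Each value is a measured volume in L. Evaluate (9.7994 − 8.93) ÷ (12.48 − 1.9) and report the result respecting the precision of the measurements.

8.2 × 10⁻²

9.7994 − 8.93 = 0.8694, limited to 2 d.p. → 2 s.f.; 12.48 − 1.9 = 10.58, limited to 1 d.p. → 3 s.f.
Carrying full precision, 0.8694 ÷ 10.58 = 0.0821739130435…; keep min(2, 3) = 2 s.f.
Rounded to 2 significant figures: 8.2 × 10⁻².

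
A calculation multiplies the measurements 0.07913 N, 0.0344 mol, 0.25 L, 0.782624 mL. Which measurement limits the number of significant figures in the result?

0.07913 N → 4 s.f.; 0.0344 mol → 3 s.f.; 0.25 L → 2 s.f.; 0.782624 mL → 6 s.f.
The fewest is 2 significant figures, from 0.25 L.

0.25 L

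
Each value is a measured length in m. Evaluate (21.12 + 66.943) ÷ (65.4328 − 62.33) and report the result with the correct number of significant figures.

21.12 + 66.943 = 88.063, limited to 2 d.p. → 4 s.f.; 65.4328 − 62.33 = 3.1028, limited to 2 d.p. → 3 s.f.
Carrying full precision, 88.063 ÷ 3.1028 = 28.3817841949…; keep min(4, 3) = 3 s.f.
Rounded to 3 significant figures: 28.4.

28.4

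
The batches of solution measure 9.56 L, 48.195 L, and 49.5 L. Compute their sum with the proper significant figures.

9.56 L + 48.195 L + 49.5 L = 107.255 L.
Addition/subtraction keeps the fewest decimal places: 9.56 → 2 decimal places, 48.195 → 3 decimal places, 49.5 → 1 decimal place; limit is 1.
Rounded to 1 decimal place: 1.073 × 10² L.

1.073 × 10² L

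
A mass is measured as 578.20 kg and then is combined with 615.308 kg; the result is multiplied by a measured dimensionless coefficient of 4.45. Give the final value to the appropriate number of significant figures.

578.20 kg + 615.308 kg = 1193.508 kg; the sum is limited to 2 decimal places (6 s.f.).
Carrying full precision, 1193.508 × 4.45 = 5311.1106 kg; 4.45 has 3 s.f., so the result keeps min(6, 3) = 3 s.f.
Rounded to 3 significant figures: 5.31 × 10^3 kg.

5.31 × 10^3 kg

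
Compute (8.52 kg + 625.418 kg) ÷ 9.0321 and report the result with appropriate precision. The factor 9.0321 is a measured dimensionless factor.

8.52 kg + 625.418 kg = 633.938 kg; the sum is limited to 2 decimal places (5 s.f.).
Carrying full precision, 633.938 ÷ 9.0321 = 70.1872211335… kg; 9.0321 has 5 s.f., so the result keeps min(5, 5) = 5 s.f.
Rounded to 5 significant figures: 70.187 kg.

70.187 kg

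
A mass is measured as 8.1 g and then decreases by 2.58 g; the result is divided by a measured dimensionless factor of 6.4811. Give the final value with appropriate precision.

8.1 g − 2.58 g = 5.52 g; the difference is limited to 1 decimal place (2 s.f.).
Carrying full precision, 5.52 ÷ 6.4811 = 0.851707271914… g; 6.4811 has 5 s.f., so the result keeps min(2, 5) = 2 s.f.
Rounded to 2 significant figures: 0.85 g.

0.85 g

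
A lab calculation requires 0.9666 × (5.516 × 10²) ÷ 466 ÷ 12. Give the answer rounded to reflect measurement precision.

0.9666 × (5.516 × 10²) ÷ 466 ÷ 12 = 0.0953463090129…
Multiplication/division keeps the fewest significant figures: 0.9666 → 4 s.f., 5.516 × 10² → 4 s.f., 466 → 3 s.f., 12 → 2 s.f.; limit is 2.
Rounded to 2 significant figures: 0.095.

0.095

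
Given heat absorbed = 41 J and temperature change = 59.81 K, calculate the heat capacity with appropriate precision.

0.69 J/K

heat capacity = 41 J ÷ 59.81 K = 0.685504096305… J/K.
41 has 2 significant figures; 59.81 has 4.
Division/multiplication keeps the fewest: 2 significant figures.
Rounded: 0.69 J/K.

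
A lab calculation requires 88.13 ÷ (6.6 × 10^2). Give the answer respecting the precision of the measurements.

88.13 ÷ (6.6 × 10^2) = 0.13353030303…
Multiplication/division keeps the fewest significant figures: 88.13 → 4 s.f., 6.6 × 10^2 → 2 s.f.; limit is 2.
Rounded to 2 significant figures: 0.13.

0.13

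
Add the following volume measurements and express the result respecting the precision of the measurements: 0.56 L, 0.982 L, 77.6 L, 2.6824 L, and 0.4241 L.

0.56 L + 0.982 L + 77.6 L + 2.6824 L + 0.4241 L = 82.2485 L.
Addition/subtraction keeps the fewest decimal places: 0.56 → 2 decimal places, 0.982 → 3 decimal places, 77.6 → 1 decimal place, 2.6824 → 4 decimal places, 0.4241 → 4 decimal places; limit is 1.
Rounded to 1 decimal place: 82.2 L.

82.2 L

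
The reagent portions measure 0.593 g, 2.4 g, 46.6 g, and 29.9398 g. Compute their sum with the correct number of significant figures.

79.5 g

0.593 g + 2.4 g + 46.6 g + 29.9398 g = 79.5328 g.
Addition/subtraction keeps the fewest decimal places: 0.593 → 3 decimal places, 2.4 → 1 decimal place, 46.6 → 1 decimal place, 29.9398 → 4 decimal places; limit is 1.
Rounded to 1 decimal place: 79.5 g.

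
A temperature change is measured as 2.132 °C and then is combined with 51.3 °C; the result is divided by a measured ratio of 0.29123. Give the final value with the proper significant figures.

2.132 °C + 51.3 °C = 53.432 °C; the sum is limited to 1 decimal place (3 s.f.).
Carrying full precision, 53.432 ÷ 0.29123 = 183.470109535… °C; 0.29123 has 5 s.f., so the result keeps min(3, 5) = 3 s.f.
Rounded to 3 significant figures: 183 °C.

183 °C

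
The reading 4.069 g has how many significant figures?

4

4.069: zeros between nonzero digits are significant.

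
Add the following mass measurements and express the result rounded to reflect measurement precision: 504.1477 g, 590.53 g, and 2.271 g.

504.1477 g + 590.53 g + 2.271 g = 1096.9487 g.
Addition/subtraction keeps the fewest decimal places: 504.1477 → 4 decimal places, 590.53 → 2 decimal places, 2.271 → 3 decimal places; limit is 2.
Rounded to 2 decimal places: 1096.95 g.

1096.95 g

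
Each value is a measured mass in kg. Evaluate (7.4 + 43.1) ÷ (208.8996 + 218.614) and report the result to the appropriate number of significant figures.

7.4 + 43.1 = 50.5, limited to 1 d.p. → 3 s.f.; 208.8996 + 218.614 = 427.5136, limited to 3 d.p. → 6 s.f.
Carrying full precision, 50.5 ÷ 427.5136 = 0.118124897079…; keep min(3, 6) = 3 s.f.
Rounded to 3 significant figures: 0.118.

0.118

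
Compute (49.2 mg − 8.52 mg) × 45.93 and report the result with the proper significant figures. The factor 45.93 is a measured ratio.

1.87 × 10^3 mg

49.2 mg − 8.52 mg = 40.68 mg; the difference is limited to 1 decimal place (3 s.f.).
Carrying full precision, 40.68 × 45.93 = 1868.4324 mg; 45.93 has 4 s.f., so the result keeps min(3, 4) = 3 s.f.
Rounded to 3 significant figures: 1.87 × 10^3 mg.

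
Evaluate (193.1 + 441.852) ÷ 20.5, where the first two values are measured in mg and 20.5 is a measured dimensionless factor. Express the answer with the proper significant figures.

193.1 mg + 441.852 mg = 634.952 mg; the sum is limited to 1 decimal place (4 s.f.).
Carrying full precision, 634.952 ÷ 20.5 = 30.9732682927… mg; 20.5 has 3 s.f., so the result keeps min(4, 3) = 3 s.f.
Rounded to 3 significant figures: 31.0 mg.

31.0 mg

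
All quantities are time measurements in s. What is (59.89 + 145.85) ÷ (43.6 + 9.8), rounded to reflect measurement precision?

3.85

59.89 + 145.85 = 205.74, limited to 2 d.p. → 5 s.f.; 43.6 + 9.8 = 53.4, limited to 1 d.p. → 3 s.f.
Carrying full precision, 205.74 ÷ 53.4 = 3.85280898876…; keep min(5, 3) = 3 s.f.
Rounded to 3 significant figures: 3.85.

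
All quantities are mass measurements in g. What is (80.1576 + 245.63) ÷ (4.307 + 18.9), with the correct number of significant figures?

14.0

80.1576 + 245.63 = 325.7876, limited to 2 d.p. → 5 s.f.; 4.307 + 18.9 = 23.207, limited to 1 d.p. → 3 s.f.
Carrying full precision, 325.7876 ÷ 23.207 = 14.0383332615…; keep min(5, 3) = 3 s.f.
Rounded to 3 significant figures: 14.0.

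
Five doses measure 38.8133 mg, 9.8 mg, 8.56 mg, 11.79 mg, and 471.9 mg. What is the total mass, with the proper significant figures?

38.8133 mg + 9.8 mg + 8.56 mg + 11.79 mg + 471.9 mg = 540.8633 mg.
Addition/subtraction keeps the fewest decimal places: 38.8133 → 4 decimal places, 9.8 → 1 decimal place, 8.56 → 2 decimal places, 11.79 → 2 decimal places, 471.9 → 1 decimal place; limit is 1.
Rounded to 1 decimal place: 540.9 mg.

540.9 mg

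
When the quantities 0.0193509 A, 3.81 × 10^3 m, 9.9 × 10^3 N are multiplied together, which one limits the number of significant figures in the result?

9.9 × 10^3 N

0.0193509 A → 6 s.f.; 3.81 × 10^3 m → 3 s.f.; 9.9 × 10^3 N → 2 s.f.
The fewest is 2 significant figures, from 9.9 × 10^3 N.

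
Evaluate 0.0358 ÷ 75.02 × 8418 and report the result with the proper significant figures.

0.0358 ÷ 75.02 × 8418 = 4.0171207678…
Multiplication/division keeps the fewest significant figures: 0.0358 → 3 s.f., 75.02 → 4 s.f., 8418 → 4 s.f.; limit is 3.
Rounded to 3 significant figures: 4.02.

4.02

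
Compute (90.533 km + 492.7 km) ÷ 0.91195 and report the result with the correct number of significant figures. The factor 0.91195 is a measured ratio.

90.533 km + 492.7 km = 583.233 km; the sum is limited to 1 decimal place (4 s.f.).
Carrying full precision, 583.233 ÷ 0.91195 = 639.544931191… km; 0.91195 has 5 s.f., so the result keeps min(4, 5) = 4 s.f.
Rounded to 4 significant figures: 639.5 km.

639.5 km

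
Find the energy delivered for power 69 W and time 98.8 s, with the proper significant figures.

energy delivered = 69 W × 98.8 s = 6817.2 J.
69 has 2 significant figures; 98.8 has 3.
Division/multiplication keeps the fewest: 2 significant figures.
Rounded: 6.8 × 10³ J.

6.8 × 10³ J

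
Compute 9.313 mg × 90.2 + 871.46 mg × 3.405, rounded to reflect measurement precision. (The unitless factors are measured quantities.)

9.313 × 90.2 = 840.0326 → 8.40 × 10^2 mg (3 s.f., last digit at the 10^0 place).
871.46 × 3.405 = 2967.3213 → 2967 mg (4 s.f., last digit at the 10^0 place).
Sum: 3807.3539 mg; keep the coarser place, 10^0.
Result: 3807 mg.

3807 mg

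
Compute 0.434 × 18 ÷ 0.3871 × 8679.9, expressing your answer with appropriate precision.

1.8 × 10^5

0.434 × 18 ÷ 0.3871 × 8679.9 = 175167.60217…
Multiplication/division keeps the fewest significant figures: 0.434 → 3 s.f., 18 → 2 s.f., 0.3871 → 4 s.f., 8679.9 → 5 s.f.; limit is 2.
Rounded to 2 significant figures: 1.8 × 10^5.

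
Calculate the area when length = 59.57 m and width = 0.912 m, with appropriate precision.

54.3 m²

area = 59.57 m × 0.912 m = 54.32784 m².
59.57 has 4 significant figures; 0.912 has 3.
Division/multiplication keeps the fewest: 3 significant figures.
Rounded: 54.3 m².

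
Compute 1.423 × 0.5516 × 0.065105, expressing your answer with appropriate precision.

1.423 × 0.5516 × 0.065105 = 0.051102659314
Multiplication/division keeps the fewest significant figures: 1.423 → 4 s.f., 0.5516 → 4 s.f., 0.065105 → 5 s.f.; limit is 4.
Rounded to 4 significant figures: 0.05110.

0.05110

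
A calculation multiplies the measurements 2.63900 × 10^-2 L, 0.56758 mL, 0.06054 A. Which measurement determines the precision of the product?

0.06054 A

2.63900 × 10^-2 L → 6 s.f.; 0.56758 mL → 5 s.f.; 0.06054 A → 4 s.f.
The fewest is 4 significant figures, from 0.06054 A.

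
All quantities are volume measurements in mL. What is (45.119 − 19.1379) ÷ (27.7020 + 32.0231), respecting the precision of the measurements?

45.119 − 19.1379 = 25.9811, limited to 3 d.p. → 5 s.f.; 27.7020 + 32.0231 = 59.7251, limited to 4 d.p. → 6 s.f.
Carrying full precision, 25.9811 ÷ 59.7251 = 0.435011410613…; keep min(5, 6) = 5 s.f.
Rounded to 5 significant figures: 0.43501.

0.43501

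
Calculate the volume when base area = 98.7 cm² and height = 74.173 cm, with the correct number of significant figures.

7.32 × 10³ cm³

volume = 98.7 cm² × 74.173 cm = 7320.8751 cm³.
98.7 has 3 significant figures; 74.173 has 5.
Division/multiplication keeps the fewest: 3 significant figures.
Rounded: 7.32 × 10³ cm³.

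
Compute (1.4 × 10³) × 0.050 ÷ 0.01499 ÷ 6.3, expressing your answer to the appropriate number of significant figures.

7.4 × 10²

(1.4 × 10³) × 0.050 ÷ 0.01499 ÷ 6.3 = 741.234897339…
Multiplication/division keeps the fewest significant figures: 1.4 × 10³ → 2 s.f., 0.050 → 2 s.f., 0.01499 → 4 s.f., 6.3 → 2 s.f.; limit is 2.
Rounded to 2 significant figures: 7.4 × 10².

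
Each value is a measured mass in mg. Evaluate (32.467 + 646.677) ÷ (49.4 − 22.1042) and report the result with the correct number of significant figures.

32.467 + 646.677 = 679.144, limited to 3 d.p. → 6 s.f.; 49.4 − 22.1042 = 27.2958, limited to 1 d.p. → 3 s.f.
Carrying full precision, 679.144 ÷ 27.2958 = 24.8808974274…; keep min(6, 3) = 3 s.f.
Rounded to 3 significant figures: 24.9.

24.9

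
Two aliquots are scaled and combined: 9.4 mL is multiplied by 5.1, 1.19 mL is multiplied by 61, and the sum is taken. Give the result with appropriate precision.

9.4 × 5.1 = 47.94 → 48 mL (2 s.f., last digit at the 10^0 place).
1.19 × 61 = 72.59 → 73 mL (2 s.f., last digit at the 10^0 place).
Sum: 120.53 mL; keep the coarser place, 10^0.
Result: 121 mL.

121 mL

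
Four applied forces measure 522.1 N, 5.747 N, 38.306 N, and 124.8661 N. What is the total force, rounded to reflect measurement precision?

6.910 × 10^2 N

522.1 N + 5.747 N + 38.306 N + 124.8661 N = 691.0191 N.
Addition/subtraction keeps the fewest decimal places: 522.1 → 1 decimal place, 5.747 → 3 decimal places, 38.306 → 3 decimal places, 124.8661 → 4 decimal places; limit is 1.
Rounded to 1 decimal place: 6.910 × 10^2 N.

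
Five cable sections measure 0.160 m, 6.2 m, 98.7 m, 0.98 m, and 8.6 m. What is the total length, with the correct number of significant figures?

114.6 m

0.160 m + 6.2 m + 98.7 m + 0.98 m + 8.6 m = 114.640 m.
Addition/subtraction keeps the fewest decimal places: 0.160 → 3 decimal places, 6.2 → 1 decimal place, 98.7 → 1 decimal place, 0.98 → 2 decimal places, 8.6 → 1 decimal place; limit is 1.
Rounded to 1 decimal place: 114.6 m.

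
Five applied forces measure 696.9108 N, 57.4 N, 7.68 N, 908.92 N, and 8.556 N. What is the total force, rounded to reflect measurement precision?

1679.5 N

696.9108 N + 57.4 N + 7.68 N + 908.92 N + 8.556 N = 1679.4668 N.
Addition/subtraction keeps the fewest decimal places: 696.9108 → 4 decimal places, 57.4 → 1 decimal place, 7.68 → 2 decimal places, 908.92 → 2 decimal places, 8.556 → 3 decimal places; limit is 1.
Rounded to 1 decimal place: 1679.5 N.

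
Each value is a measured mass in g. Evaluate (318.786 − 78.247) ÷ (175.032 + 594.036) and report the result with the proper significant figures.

0.312767

318.786 − 78.247 = 240.539, limited to 3 d.p. → 6 s.f.; 175.032 + 594.036 = 769.068, limited to 3 d.p. → 6 s.f.
Carrying full precision, 240.539 ÷ 769.068 = 0.312766881472…; keep min(6, 6) = 6 s.f.
Rounded to 6 significant figures: 0.312767.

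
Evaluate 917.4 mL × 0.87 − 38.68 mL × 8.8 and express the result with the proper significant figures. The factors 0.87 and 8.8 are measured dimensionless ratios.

4.6 × 10² mL

917.4 × 0.87 = 798.138 → 8.0 × 10² mL (2 s.f., last digit at the 10^1 place).
38.68 × 8.8 = 340.384 → 3.4 × 10² mL (2 s.f., last digit at the 10^1 place).
Difference: 457.754 mL; keep the coarser place, 10^1.
Result: 4.6 × 10² mL.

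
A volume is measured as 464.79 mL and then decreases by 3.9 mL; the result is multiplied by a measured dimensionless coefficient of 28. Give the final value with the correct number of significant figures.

464.79 mL − 3.9 mL = 460.89 mL; the difference is limited to 1 decimal place (4 s.f.).
Carrying full precision, 460.89 × 28 = 12904.92 mL; 28 has 2 s.f., so the result keeps min(4, 2) = 2 s.f.
Rounded to 2 significant figures: 1.3 × 10⁴ mL.

1.3 × 10⁴ mL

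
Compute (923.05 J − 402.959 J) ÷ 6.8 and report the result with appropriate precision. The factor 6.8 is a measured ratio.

76 J

923.05 J − 402.959 J = 520.091 J; the difference is limited to 2 decimal places (5 s.f.).
Carrying full precision, 520.091 ÷ 6.8 = 76.4839705882… J; 6.8 has 2 s.f., so the result keeps min(5, 2) = 2 s.f.
Rounded to 2 significant figures: 76 J.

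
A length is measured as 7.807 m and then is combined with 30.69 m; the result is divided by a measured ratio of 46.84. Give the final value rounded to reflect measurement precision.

0.8219 m

7.807 m + 30.69 m = 38.497 m; the sum is limited to 2 decimal places (4 s.f.).
Carrying full precision, 38.497 ÷ 46.84 = 0.821883005978… m; 46.84 has 4 s.f., so the result keeps min(4, 4) = 4 s.f.
Rounded to 4 significant figures: 0.8219 m.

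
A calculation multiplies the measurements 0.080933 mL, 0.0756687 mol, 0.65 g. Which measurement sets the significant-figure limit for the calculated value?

0.65 g

0.080933 mL → 5 s.f.; 0.0756687 mol → 6 s.f.; 0.65 g → 2 s.f.
The fewest is 2 significant figures, from 0.65 g.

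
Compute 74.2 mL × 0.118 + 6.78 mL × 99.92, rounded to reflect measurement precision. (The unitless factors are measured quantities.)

686 mL

74.2 × 0.118 = 8.7556 → 8.76 mL (3 s.f., last digit at the 10^-2 place).
6.78 × 99.92 = 677.4576 → 677 mL (3 s.f., last digit at the 10^0 place).
Sum: 686.2132 mL; keep the coarser place, 10^0.
Result: 686 mL.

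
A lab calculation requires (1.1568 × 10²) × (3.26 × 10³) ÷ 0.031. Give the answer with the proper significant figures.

1.2 × 10⁷

(1.1568 × 10²) × (3.26 × 10³) ÷ 0.031 = 12165058.0645…
Multiplication/division keeps the fewest significant figures: 1.1568 × 10² → 5 s.f., 3.26 × 10³ → 3 s.f., 0.031 → 2 s.f.; limit is 2.
Rounded to 2 significant figures: 1.2 × 10⁷.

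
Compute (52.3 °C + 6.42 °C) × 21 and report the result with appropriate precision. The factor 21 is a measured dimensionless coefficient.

1.2 × 10³ °C

52.3 °C + 6.42 °C = 58.72 °C; the sum is limited to 1 decimal place (3 s.f.).
Carrying full precision, 58.72 × 21 = 1233.12 °C; 21 has 2 s.f., so the result keeps min(3, 2) = 2 s.f.
Rounded to 2 significant figures: 1.2 × 10³ °C.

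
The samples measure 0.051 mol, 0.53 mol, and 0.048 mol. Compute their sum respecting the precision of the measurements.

0.63 mol

0.051 mol + 0.53 mol + 0.048 mol = 0.629 mol.
Addition/subtraction keeps the fewest decimal places: 0.051 → 3 decimal places, 0.53 → 2 decimal places, 0.048 → 3 decimal places; limit is 2.
Rounded to 2 decimal places: 0.63 mol.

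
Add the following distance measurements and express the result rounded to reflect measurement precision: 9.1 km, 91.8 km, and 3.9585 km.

9.1 km + 91.8 km + 3.9585 km = 104.8585 km.
Addition/subtraction keeps the fewest decimal places: 9.1 → 1 decimal place, 91.8 → 1 decimal place, 3.9585 → 4 decimal places; limit is 1.
Rounded to 1 decimal place: 104.9 km.

104.9 km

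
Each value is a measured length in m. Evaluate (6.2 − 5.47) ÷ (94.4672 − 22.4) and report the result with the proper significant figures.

6.2 − 5.47 = 0.73, limited to 1 d.p. → 1 s.f.; 94.4672 − 22.4 = 72.0672, limited to 1 d.p. → 3 s.f.
Carrying full precision, 0.73 ÷ 72.0672 = 0.0101294347498…; keep min(1, 3) = 1 s.f.
Rounded to 1 significant figure: 0.01.

0.01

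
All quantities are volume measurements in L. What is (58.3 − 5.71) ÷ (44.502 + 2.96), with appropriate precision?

58.3 − 5.71 = 52.59, limited to 1 d.p. → 3 s.f.; 44.502 + 2.96 = 47.462, limited to 2 d.p. → 4 s.f.
Carrying full precision, 52.59 ÷ 47.462 = 1.1080443302…; keep min(3, 4) = 3 s.f.
Rounded to 3 significant figures: 1.11.

1.11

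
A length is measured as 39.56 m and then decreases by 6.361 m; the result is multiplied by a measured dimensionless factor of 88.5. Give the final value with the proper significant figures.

2.94 × 10³ m

39.56 m − 6.361 m = 33.199 m; the difference is limited to 2 decimal places (4 s.f.).
Carrying full precision, 33.199 × 88.5 = 2938.1115 m; 88.5 has 3 s.f., so the result keeps min(4, 3) = 3 s.f.
Rounded to 3 significant figures: 2.94 × 10³ m.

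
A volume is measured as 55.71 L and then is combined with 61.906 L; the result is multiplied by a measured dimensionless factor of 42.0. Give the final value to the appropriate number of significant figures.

55.71 L + 61.906 L = 117.616 L; the sum is limited to 2 decimal places (5 s.f.).
Carrying full precision, 117.616 × 42.0 = 4939.872 L; 42.0 has 3 s.f., so the result keeps min(5, 3) = 3 s.f.
Rounded to 3 significant figures: 4.94 × 10^3 L.

4.94 × 10^3 L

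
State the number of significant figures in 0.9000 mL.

0.9000: leading zeros are not significant; trailing zeros after a decimal point are significant.

4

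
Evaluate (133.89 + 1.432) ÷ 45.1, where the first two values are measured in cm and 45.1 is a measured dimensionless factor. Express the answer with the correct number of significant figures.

133.89 cm + 1.432 cm = 135.322 cm; the sum is limited to 2 decimal places (5 s.f.).
Carrying full precision, 135.322 ÷ 45.1 = 3.00048780488… cm; 45.1 has 3 s.f., so the result keeps min(5, 3) = 3 s.f.
Rounded to 3 significant figures: 3.00 cm.

3.00 cm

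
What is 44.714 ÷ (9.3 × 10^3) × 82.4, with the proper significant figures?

0.40

44.714 ÷ (9.3 × 10^3) × 82.4 = 0.396175655914…
Multiplication/division keeps the fewest significant figures: 44.714 → 5 s.f., 9.3 × 10^3 → 2 s.f., 82.4 → 3 s.f.; limit is 2.
Rounded to 2 significant figures: 0.40.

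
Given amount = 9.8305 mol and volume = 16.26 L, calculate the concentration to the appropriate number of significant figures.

concentration = 9.8305 mol ÷ 16.26 L = 0.604581795818… mol/L.
9.8305 has 5 significant figures; 16.26 has 4.
Division/multiplication keeps the fewest: 4 significant figures.
Rounded: 6.046 × 10⁻¹ mol/L.

6.046 × 10⁻¹ mol/L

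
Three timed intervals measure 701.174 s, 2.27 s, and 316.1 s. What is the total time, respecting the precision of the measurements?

1019.5 s

701.174 s + 2.27 s + 316.1 s = 1019.544 s.
Addition/subtraction keeps the fewest decimal places: 701.174 → 3 decimal places, 2.27 → 2 decimal places, 316.1 → 1 decimal place; limit is 1.
Rounded to 1 decimal place: 1019.5 s.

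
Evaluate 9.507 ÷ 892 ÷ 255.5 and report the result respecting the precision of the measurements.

4.17 × 10⁻⁵

9.507 ÷ 892 ÷ 255.5 = 0.0000417145665318…
Multiplication/division keeps the fewest significant figures: 9.507 → 4 s.f., 892 → 3 s.f., 255.5 → 4 s.f.; limit is 3.
Rounded to 3 significant figures: 4.17 × 10⁻⁵.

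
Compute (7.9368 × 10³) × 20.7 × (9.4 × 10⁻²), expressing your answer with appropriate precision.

(7.9368 × 10³) × 20.7 × (9.4 × 10⁻²) = 15443.42544
Multiplication/division keeps the fewest significant figures: 7.9368 × 10³ → 5 s.f., 20.7 → 3 s.f., 9.4 × 10⁻² → 2 s.f.; limit is 2.
Rounded to 2 significant figures: 1.5 × 10⁴.

1.5 × 10⁴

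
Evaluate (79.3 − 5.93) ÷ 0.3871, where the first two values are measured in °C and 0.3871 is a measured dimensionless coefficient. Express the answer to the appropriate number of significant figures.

79.3 °C − 5.93 °C = 73.37 °C; the difference is limited to 1 decimal place (3 s.f.).
Carrying full precision, 73.37 ÷ 0.3871 = 189.537587187… °C; 0.3871 has 4 s.f., so the result keeps min(3, 4) = 3 s.f.
Rounded to 3 significant figures: 190. °C.

190. °C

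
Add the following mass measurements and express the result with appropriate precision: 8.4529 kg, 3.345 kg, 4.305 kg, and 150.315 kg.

166.418 kg

8.4529 kg + 3.345 kg + 4.305 kg + 150.315 kg = 166.4179 kg.
Addition/subtraction keeps the fewest decimal places: 8.4529 → 4 decimal places, 3.345 → 3 decimal places, 4.305 → 3 decimal places, 150.315 → 3 decimal places; limit is 3.
Rounded to 3 decimal places: 166.418 kg.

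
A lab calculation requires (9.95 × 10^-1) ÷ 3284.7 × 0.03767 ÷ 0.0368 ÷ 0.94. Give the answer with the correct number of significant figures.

3.3 × 10^-4

(9.95 × 10^-1) ÷ 3284.7 × 0.03767 ÷ 0.0368 ÷ 0.94 = 0.00032987341628…
Multiplication/division keeps the fewest significant figures: 9.95 × 10^-1 → 3 s.f., 3284.7 → 5 s.f., 0.03767 → 4 s.f., 0.0368 → 3 s.f., 0.94 → 2 s.f.; limit is 2.
Rounded to 2 significant figures: 3.3 × 10^-4.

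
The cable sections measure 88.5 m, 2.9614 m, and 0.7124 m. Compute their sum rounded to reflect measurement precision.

92.2 m

88.5 m + 2.9614 m + 0.7124 m = 92.1738 m.
Addition/subtraction keeps the fewest decimal places: 88.5 → 1 decimal place, 2.9614 → 4 decimal places, 0.7124 → 4 decimal places; limit is 1.
Rounded to 1 decimal place: 92.2 m.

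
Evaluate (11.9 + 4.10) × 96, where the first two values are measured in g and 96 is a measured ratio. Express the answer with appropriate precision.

1.5 × 10^3 g

11.9 g + 4.10 g = 16.00 g; the sum is limited to 1 decimal place (3 s.f.).
Carrying full precision, 16.00 × 96 = 1536 g; 96 has 2 s.f., so the result keeps min(3, 2) = 2 s.f.
Rounded to 2 significant figures: 1.5 × 10^3 g.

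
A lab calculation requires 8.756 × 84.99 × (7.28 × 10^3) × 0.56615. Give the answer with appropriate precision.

8.756 × 84.99 × (7.28 × 10^3) × 0.56615 = 3067160.29188…
Multiplication/division keeps the fewest significant figures: 8.756 → 4 s.f., 84.99 → 4 s.f., 7.28 × 10^3 → 3 s.f., 0.56615 → 5 s.f.; limit is 3.
Rounded to 3 significant figures: 3.07 × 10^6.

3.07 × 10^6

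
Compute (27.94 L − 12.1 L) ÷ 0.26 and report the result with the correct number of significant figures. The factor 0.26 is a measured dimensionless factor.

61 L

27.94 L − 12.1 L = 15.84 L; the difference is limited to 1 decimal place (3 s.f.).
Carrying full precision, 15.84 ÷ 0.26 = 60.9230769231… L; 0.26 has 2 s.f., so the result keeps min(3, 2) = 2 s.f.
Rounded to 2 significant figures: 61 L.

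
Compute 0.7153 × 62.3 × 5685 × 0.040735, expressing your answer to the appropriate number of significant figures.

1.03 × 10⁴

0.7153 × 62.3 × 5685 × 0.040735 = 10319.8755813…
Multiplication/division keeps the fewest significant figures: 0.7153 → 4 s.f., 62.3 → 3 s.f., 5685 → 4 s.f., 0.040735 → 5 s.f.; limit is 3.
Rounded to 3 significant figures: 1.03 × 10⁴.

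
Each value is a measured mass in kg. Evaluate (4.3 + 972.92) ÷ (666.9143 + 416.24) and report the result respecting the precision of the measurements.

4.3 + 972.92 = 977.22, limited to 1 d.p. → 4 s.f.; 666.9143 + 416.24 = 1083.1543, limited to 2 d.p. → 6 s.f.
Carrying full precision, 977.22 ÷ 1083.1543 = 0.902198329453…; keep min(4, 6) = 4 s.f.
Rounded to 4 significant figures: 0.9022.

0.9022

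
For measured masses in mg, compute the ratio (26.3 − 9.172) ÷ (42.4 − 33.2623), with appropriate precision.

26.3 − 9.172 = 17.128, limited to 1 d.p. → 3 s.f.; 42.4 − 33.2623 = 9.1377, limited to 1 d.p. → 2 s.f.
Carrying full precision, 17.128 ÷ 9.1377 = 1.87443229697…; keep min(3, 2) = 2 s.f.
Rounded to 2 significant figures: 1.9.

1.9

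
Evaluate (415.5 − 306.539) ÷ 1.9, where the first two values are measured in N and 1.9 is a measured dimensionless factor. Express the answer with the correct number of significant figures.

57 N

415.5 N − 306.539 N = 108.961 N; the difference is limited to 1 decimal place (4 s.f.).
Carrying full precision, 108.961 ÷ 1.9 = 57.3478947368… N; 1.9 has 2 s.f., so the result keeps min(4, 2) = 2 s.f.
Rounded to 2 significant figures: 57 N.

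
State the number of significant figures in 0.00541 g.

3

0.00541: leading zeros are not significant.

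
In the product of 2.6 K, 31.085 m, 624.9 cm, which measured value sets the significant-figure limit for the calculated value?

2.6 K

2.6 K → 2 s.f.; 31.085 m → 5 s.f.; 624.9 cm → 4 s.f.
The fewest is 2 significant figures, from 2.6 K.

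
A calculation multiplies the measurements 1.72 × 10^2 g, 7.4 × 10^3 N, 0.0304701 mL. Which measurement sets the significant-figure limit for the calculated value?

7.4 × 10^3 N

1.72 × 10^2 g → 3 s.f.; 7.4 × 10^3 N → 2 s.f.; 0.0304701 mL → 6 s.f.
The fewest is 2 significant figures, from 7.4 × 10^3 N.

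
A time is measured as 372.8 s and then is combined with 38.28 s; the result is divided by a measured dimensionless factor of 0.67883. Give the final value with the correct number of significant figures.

372.8 s + 38.28 s = 411.08 s; the sum is limited to 1 decimal place (4 s.f.).
Carrying full precision, 411.08 ÷ 0.67883 = 605.571350706… s; 0.67883 has 5 s.f., so the result keeps min(4, 5) = 4 s.f.
Rounded to 4 significant figures: 605.6 s.

605.6 s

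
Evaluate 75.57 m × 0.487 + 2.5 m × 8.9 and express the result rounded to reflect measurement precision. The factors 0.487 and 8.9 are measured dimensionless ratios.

75.57 × 0.487 = 36.80259 → 36.8 m (3 s.f., last digit at the 10^-1 place).
2.5 × 8.9 = 22.25 → 22 m (2 s.f., last digit at the 10^0 place).
Sum: 59.05259 m; keep the coarser place, 10^0.
Result: 59 m.

59 m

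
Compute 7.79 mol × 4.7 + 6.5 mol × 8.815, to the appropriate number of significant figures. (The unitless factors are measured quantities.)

7.79 × 4.7 = 36.613 → 37 mol (2 s.f., last digit at the 10^0 place).
6.5 × 8.815 = 57.2975 → 57 mol (2 s.f., last digit at the 10^0 place).
Sum: 93.9105 mol; keep the coarser place, 10^0.
Result: 94 mol.

94 mol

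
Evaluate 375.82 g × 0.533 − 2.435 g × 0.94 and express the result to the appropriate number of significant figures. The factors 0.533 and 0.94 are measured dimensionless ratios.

375.82 × 0.533 = 200.31206 → 200. g (3 s.f., last digit at the 10^0 place).
2.435 × 0.94 = 2.2889 → 2.3 g (2 s.f., last digit at the 10^-1 place).
Difference: 198.02316 g; keep the coarser place, 10^0.
Result: 198 g.

198 g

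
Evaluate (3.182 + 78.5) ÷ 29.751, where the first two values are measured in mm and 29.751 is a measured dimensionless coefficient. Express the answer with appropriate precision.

3.182 mm + 78.5 mm = 81.682 mm; the sum is limited to 1 decimal place (3 s.f.).
Carrying full precision, 81.682 ÷ 29.751 = 2.74552115895… mm; 29.751 has 5 s.f., so the result keeps min(3, 5) = 3 s.f.
Rounded to 3 significant figures: 2.75 mm.

2.75 mm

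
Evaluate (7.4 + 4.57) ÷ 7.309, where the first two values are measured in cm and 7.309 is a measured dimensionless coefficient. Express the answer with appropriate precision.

1.64 cm

7.4 cm + 4.57 cm = 11.97 cm; the sum is limited to 1 decimal place (3 s.f.).
Carrying full precision, 11.97 ÷ 7.309 = 1.63770693665… cm; 7.309 has 4 s.f., so the result keeps min(3, 4) = 3 s.f.
Rounded to 3 significant figures: 1.64 cm.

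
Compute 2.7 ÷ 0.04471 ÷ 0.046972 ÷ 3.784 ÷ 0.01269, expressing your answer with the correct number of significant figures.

2.7 ÷ 0.04471 ÷ 0.046972 ÷ 3.784 ÷ 0.01269 = 26773.6321531…
Multiplication/division keeps the fewest significant figures: 2.7 → 2 s.f., 0.04471 → 4 s.f., 0.046972 → 5 s.f., 3.784 → 4 s.f., 0.01269 → 4 s.f.; limit is 2.
Rounded to 2 significant figures: 2.7 × 10^4.

2.7 × 10^4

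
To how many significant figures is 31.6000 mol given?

31.6000: trailing zeros after a decimal point are significant.

6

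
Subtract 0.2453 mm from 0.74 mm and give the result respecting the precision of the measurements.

0.74 mm − 0.2453 mm = 0.4947 mm.
Addition/subtraction keeps the fewest decimal places: 0.74 → 2 decimal places, 0.2453 → 4 decimal places; limit is 2.
Rounded to 2 decimal places: 4.9 × 10⁻¹ mm.

4.9 × 10⁻¹ mm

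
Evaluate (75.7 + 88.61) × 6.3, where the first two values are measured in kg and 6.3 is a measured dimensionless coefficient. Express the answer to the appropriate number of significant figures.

75.7 kg + 88.61 kg = 164.31 kg; the sum is limited to 1 decimal place (4 s.f.).
Carrying full precision, 164.31 × 6.3 = 1035.153 kg; 6.3 has 2 s.f., so the result keeps min(4, 2) = 2 s.f.
Rounded to 2 significant figures: 1.0 × 10³ kg.

1.0 × 10³ kg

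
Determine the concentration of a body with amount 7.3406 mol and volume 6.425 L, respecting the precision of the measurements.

1.143 mol/L

concentration = 7.3406 mol ÷ 6.425 L = 1.14250583658… mol/L.
7.3406 has 5 significant figures; 6.425 has 4.
Division/multiplication keeps the fewest: 4 significant figures.
Rounded: 1.143 mol/L.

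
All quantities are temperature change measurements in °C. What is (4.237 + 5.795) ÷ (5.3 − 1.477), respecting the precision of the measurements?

4.237 + 5.795 = 10.032, limited to 3 d.p. → 5 s.f.; 5.3 − 1.477 = 3.823, limited to 1 d.p. → 2 s.f.
Carrying full precision, 10.032 ÷ 3.823 = 2.62411718546…; keep min(5, 2) = 2 s.f.
Rounded to 2 significant figures: 2.6.

2.6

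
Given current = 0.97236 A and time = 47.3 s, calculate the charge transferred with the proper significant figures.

46.0 C

charge transferred = 0.97236 A × 47.3 s = 45.992628 C.
0.97236 has 5 significant figures; 47.3 has 3.
Division/multiplication keeps the fewest: 3 significant figures.
Rounded: 46.0 C.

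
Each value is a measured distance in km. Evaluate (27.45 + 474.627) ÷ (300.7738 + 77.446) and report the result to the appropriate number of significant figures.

27.45 + 474.627 = 502.077, limited to 2 d.p. → 5 s.f.; 300.7738 + 77.446 = 378.2198, limited to 3 d.p. → 6 s.f.
Carrying full precision, 502.077 ÷ 378.2198 = 1.32747413012…; keep min(5, 6) = 5 s.f.
Rounded to 5 significant figures: 1.3275.

1.3275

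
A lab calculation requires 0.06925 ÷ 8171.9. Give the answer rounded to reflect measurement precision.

0.06925 ÷ 8171.9 = 0.00000847416145572…
Multiplication/division keeps the fewest significant figures: 0.06925 → 4 s.f., 8171.9 → 5 s.f.; limit is 4.
Rounded to 4 significant figures: 8.474 × 10^-6.

8.474 × 10^-6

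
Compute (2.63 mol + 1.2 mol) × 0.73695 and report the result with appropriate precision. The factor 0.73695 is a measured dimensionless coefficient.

2.63 mol + 1.2 mol = 3.83 mol; the sum is limited to 1 decimal place (2 s.f.).
Carrying full precision, 3.83 × 0.73695 = 2.8225185 mol; 0.73695 has 5 s.f., so the result keeps min(2, 5) = 2 s.f.
Rounded to 2 significant figures: 2.8 mol.

2.8 mol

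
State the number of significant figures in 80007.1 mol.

6

80007.1: zeros between nonzero digits are significant.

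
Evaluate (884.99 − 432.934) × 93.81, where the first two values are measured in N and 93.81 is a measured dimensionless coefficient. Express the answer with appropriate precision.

4.241 × 10⁴ N

884.99 N − 432.934 N = 452.056 N; the difference is limited to 2 decimal places (5 s.f.).
Carrying full precision, 452.056 × 93.81 = 42407.37336 N; 93.81 has 4 s.f., so the result keeps min(5, 4) = 4 s.f.
Rounded to 4 significant figures: 4.241 × 10⁴ N.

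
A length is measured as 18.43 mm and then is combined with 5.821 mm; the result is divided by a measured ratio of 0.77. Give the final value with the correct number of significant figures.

18.43 mm + 5.821 mm = 24.251 mm; the sum is limited to 2 decimal places (4 s.f.).
Carrying full precision, 24.251 ÷ 0.77 = 31.4948051948… mm; 0.77 has 2 s.f., so the result keeps min(4, 2) = 2 s.f.
Rounded to 2 significant figures: 31 mm.

31 mm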